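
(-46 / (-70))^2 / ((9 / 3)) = 529 / 3675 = 0.14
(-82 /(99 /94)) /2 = -3854 /99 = -38.93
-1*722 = -722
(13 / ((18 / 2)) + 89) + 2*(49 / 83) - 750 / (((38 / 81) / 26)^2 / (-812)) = 504422741415284 / 269667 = 1870539374.17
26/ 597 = 0.04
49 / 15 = 3.27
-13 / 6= -2.17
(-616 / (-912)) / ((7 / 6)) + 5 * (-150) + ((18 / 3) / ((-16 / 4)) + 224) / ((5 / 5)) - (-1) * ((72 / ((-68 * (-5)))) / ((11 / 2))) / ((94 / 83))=-879853963 / 1669910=-526.89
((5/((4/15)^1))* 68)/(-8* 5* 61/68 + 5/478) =-690710/19433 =-35.54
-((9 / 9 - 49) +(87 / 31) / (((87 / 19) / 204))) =-2388 / 31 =-77.03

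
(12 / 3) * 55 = 220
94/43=2.19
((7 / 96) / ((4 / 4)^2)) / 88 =7 / 8448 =0.00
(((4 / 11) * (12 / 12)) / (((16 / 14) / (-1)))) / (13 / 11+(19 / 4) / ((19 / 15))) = -2 / 31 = -0.06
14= 14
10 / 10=1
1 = 1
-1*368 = -368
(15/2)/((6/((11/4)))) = 3.44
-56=-56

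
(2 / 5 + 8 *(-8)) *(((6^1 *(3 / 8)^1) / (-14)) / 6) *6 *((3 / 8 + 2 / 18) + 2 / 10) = 39273 / 5600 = 7.01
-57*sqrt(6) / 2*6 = -171*sqrt(6) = -418.86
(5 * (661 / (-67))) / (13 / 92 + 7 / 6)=-912180 / 24187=-37.71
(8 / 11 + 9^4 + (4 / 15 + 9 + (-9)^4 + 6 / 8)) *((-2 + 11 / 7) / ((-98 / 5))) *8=8667611 / 3773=2297.27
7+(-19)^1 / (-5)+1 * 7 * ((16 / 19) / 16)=1061 / 95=11.17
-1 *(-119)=119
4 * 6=24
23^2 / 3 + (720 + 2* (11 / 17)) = 45779 / 51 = 897.63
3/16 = 0.19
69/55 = 1.25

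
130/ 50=13/ 5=2.60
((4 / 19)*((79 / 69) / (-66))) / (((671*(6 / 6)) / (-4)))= 632 / 29029473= 0.00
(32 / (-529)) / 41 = -32 / 21689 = -0.00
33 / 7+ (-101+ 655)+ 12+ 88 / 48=24047 / 42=572.55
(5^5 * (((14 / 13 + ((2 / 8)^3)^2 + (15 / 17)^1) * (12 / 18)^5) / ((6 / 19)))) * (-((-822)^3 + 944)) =2437300360508628125 / 1718496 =1418275259592.47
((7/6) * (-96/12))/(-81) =0.12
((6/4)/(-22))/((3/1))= -1/44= -0.02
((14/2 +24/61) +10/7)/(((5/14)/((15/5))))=22602/305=74.10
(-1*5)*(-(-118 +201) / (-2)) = -415 / 2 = -207.50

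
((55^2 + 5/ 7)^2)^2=201235141337760000/ 2401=83813053451795.09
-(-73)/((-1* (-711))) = 73/711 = 0.10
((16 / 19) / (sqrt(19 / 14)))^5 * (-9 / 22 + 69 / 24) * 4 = 22299017216 * sqrt(266) / 186819193451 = 1.95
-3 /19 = -0.16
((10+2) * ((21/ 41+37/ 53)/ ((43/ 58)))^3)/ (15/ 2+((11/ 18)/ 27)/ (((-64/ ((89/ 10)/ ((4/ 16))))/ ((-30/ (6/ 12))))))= 55199796129059328000/ 8728261176782889781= 6.32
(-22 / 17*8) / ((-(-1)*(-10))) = 88 / 85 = 1.04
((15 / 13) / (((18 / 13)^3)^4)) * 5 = 0.12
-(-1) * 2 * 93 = 186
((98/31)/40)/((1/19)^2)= 17689/620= 28.53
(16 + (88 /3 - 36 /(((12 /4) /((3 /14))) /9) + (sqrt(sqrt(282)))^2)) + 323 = sqrt(282) + 7249 /21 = 361.98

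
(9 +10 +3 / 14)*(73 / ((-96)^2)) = 19637 / 129024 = 0.15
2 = 2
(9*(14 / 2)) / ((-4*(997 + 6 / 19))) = -171 / 10828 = -0.02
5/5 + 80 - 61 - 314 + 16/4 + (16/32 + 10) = -559/2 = -279.50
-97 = -97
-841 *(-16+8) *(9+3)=80736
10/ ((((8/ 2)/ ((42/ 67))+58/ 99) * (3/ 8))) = 4620/ 1207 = 3.83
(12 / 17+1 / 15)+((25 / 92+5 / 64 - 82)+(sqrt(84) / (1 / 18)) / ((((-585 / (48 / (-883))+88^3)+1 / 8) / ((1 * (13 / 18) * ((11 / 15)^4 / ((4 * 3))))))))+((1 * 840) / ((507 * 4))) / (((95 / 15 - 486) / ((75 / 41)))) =-302702503263341 / 3742651124160+1522664 * sqrt(21) / 1682127860625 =-80.88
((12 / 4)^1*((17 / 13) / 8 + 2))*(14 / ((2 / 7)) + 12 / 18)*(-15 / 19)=-502875 / 1976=-254.49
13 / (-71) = -13 / 71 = -0.18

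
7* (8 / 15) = 56 / 15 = 3.73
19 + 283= 302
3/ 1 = 3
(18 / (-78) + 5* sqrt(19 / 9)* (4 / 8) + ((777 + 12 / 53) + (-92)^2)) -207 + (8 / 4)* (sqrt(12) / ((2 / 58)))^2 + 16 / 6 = 5* sqrt(19) / 6 + 60399109 / 2067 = 29224.29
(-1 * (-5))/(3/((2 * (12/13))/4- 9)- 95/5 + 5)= -185/531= -0.35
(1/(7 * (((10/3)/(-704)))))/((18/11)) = -1936/105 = -18.44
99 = 99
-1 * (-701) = 701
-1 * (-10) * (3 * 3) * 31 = 2790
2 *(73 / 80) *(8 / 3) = 73 / 15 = 4.87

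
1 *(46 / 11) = 46 / 11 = 4.18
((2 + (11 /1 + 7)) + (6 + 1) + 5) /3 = 32 /3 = 10.67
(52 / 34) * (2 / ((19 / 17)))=52 / 19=2.74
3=3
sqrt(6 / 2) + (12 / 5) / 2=6 / 5 + sqrt(3)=2.93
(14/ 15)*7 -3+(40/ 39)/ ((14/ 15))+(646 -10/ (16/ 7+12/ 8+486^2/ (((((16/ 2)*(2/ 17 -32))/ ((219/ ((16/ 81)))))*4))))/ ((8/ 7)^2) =543615799113526159/ 1088917211010720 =499.23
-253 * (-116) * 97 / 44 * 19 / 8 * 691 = 849433171 / 8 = 106179146.38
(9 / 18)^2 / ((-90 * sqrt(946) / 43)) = -sqrt(946) / 7920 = -0.00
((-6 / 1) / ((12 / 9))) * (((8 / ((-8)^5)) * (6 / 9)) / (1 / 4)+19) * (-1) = 87549 / 1024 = 85.50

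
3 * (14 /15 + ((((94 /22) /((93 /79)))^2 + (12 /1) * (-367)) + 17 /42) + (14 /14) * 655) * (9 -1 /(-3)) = -547155069514 /5232645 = -104565.68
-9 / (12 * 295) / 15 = -0.00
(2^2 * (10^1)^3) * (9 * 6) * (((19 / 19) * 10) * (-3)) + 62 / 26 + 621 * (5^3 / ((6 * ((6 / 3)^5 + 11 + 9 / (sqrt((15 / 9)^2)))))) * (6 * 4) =-10182944999 / 1573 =-6473582.33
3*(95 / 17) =285 / 17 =16.76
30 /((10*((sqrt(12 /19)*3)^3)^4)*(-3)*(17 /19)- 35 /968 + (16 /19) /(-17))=-147095533369840 /4439313076089062091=-0.00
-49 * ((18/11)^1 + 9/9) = -1421/11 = -129.18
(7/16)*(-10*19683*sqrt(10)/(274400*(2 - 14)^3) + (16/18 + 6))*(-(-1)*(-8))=-217/9 - 729*sqrt(10)/501760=-24.12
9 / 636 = 3 / 212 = 0.01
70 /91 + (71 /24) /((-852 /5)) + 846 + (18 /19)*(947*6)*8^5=12547626834733 /71136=176389266.12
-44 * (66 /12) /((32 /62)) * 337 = -1264087 /8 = -158010.88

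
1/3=0.33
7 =7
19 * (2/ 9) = 38/ 9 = 4.22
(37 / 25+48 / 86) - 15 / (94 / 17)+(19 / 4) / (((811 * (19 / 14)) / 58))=-34773531 / 81951550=-0.42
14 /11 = 1.27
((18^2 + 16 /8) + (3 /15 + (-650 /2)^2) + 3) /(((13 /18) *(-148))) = -4767939 /4810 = -991.26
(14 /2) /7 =1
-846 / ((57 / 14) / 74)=-292152 / 19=-15376.42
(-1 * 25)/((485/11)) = -55/97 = -0.57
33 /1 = 33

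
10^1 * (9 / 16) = 45 / 8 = 5.62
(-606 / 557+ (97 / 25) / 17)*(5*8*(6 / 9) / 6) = -1628168 / 426105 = -3.82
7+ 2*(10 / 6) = 31 / 3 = 10.33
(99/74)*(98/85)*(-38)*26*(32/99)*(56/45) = -86754304/141525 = -613.00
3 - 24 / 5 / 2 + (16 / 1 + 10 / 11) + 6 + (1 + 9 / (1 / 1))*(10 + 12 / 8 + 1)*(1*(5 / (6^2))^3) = 61185583 / 2566080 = 23.84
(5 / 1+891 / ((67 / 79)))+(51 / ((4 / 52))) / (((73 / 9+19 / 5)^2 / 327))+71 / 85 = 63114753661 / 24420160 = 2584.53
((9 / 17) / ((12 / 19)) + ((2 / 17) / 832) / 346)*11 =22561979 / 2446912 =9.22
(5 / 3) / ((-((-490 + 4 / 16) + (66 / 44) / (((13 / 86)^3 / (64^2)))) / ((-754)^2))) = -0.53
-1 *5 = -5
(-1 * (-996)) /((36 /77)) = 6391 /3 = 2130.33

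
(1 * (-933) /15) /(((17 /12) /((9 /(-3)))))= 11196 /85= 131.72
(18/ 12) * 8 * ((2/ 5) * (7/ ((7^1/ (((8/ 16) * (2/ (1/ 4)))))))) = 96/ 5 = 19.20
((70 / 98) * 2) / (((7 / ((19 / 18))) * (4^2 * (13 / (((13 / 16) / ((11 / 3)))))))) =95 / 413952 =0.00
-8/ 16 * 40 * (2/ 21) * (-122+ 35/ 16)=3195/ 14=228.21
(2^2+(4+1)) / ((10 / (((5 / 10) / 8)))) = 9 / 160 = 0.06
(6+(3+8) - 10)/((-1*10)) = -7/10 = -0.70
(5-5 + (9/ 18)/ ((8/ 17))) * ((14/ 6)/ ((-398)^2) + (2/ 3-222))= -235.17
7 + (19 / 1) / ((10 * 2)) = 159 / 20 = 7.95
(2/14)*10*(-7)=-10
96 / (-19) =-96 / 19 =-5.05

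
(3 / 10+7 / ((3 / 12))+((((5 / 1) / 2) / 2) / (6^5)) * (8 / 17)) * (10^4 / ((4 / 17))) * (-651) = -782992342.98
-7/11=-0.64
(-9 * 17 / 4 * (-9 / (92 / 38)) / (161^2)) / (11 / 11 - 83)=-26163 / 391096048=-0.00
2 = 2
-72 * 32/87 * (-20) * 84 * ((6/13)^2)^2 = 1672151040/828269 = 2018.85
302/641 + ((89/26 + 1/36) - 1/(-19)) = 22654457/5699772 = 3.97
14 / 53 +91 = 4837 / 53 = 91.26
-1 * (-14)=14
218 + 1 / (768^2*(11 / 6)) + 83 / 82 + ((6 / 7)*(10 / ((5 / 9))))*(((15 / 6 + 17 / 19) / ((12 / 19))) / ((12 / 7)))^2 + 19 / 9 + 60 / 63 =347976515549 / 931037184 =373.75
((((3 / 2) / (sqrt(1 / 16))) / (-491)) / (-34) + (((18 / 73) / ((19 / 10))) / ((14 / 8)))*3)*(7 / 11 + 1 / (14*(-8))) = 13959334131 / 99842540336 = 0.14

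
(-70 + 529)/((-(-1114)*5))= 459/5570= 0.08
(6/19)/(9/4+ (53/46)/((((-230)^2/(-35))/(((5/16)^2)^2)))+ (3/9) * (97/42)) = 2411266572288/23058478463141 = 0.10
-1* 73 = -73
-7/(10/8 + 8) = -28/37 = -0.76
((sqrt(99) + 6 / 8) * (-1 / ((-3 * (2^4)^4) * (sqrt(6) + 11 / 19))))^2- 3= -862159708944478761 / 287386569696870400- 13354473 * sqrt(6) / 143693284848435200- 75449 * sqrt(66) / 17961660606054400 + 825607 * sqrt(11) / 35923321212108800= -3.00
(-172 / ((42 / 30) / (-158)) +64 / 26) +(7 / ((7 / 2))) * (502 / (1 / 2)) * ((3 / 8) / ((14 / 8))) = 1805820 / 91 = 19844.18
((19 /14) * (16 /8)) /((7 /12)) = 228 /49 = 4.65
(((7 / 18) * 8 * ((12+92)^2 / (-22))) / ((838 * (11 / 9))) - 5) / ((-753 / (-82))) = -0.71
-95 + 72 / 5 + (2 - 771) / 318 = -131999 / 1590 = -83.02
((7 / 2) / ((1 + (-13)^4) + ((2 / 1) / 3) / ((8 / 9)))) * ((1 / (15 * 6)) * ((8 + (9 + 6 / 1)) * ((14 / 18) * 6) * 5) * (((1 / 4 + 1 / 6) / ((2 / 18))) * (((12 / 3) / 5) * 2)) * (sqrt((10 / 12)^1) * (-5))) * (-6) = 22540 * sqrt(30) / 1028259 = 0.12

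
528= 528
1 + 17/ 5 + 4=42/ 5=8.40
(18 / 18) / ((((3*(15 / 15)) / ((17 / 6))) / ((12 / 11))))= 34 / 33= 1.03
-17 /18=-0.94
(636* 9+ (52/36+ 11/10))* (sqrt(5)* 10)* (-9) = -515389* sqrt(5) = -1152444.84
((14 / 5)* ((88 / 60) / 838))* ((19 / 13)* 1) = 2926 / 408525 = 0.01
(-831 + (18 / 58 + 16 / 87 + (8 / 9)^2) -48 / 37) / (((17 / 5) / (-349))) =7413768610 / 86913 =85301.03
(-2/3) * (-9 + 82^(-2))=60515/10086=6.00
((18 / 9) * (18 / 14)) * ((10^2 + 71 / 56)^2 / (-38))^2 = 9308529910602729 / 49703542784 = 187281.01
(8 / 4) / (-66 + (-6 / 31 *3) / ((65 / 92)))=-2015 / 67323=-0.03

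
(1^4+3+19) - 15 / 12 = 87 / 4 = 21.75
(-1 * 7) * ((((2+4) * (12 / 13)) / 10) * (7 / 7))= -252 / 65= -3.88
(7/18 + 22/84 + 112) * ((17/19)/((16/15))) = 603245/6384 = 94.49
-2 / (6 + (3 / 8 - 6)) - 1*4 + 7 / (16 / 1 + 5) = -9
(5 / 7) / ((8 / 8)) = 5 / 7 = 0.71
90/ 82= 45/ 41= 1.10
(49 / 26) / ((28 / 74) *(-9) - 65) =-0.03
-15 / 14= -1.07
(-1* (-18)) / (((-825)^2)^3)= 2 / 35033310791015625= 0.00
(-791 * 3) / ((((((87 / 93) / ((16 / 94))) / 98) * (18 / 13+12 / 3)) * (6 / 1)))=-8925644 / 6815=-1309.71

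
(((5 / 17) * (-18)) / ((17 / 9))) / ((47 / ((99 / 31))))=-80190 / 421073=-0.19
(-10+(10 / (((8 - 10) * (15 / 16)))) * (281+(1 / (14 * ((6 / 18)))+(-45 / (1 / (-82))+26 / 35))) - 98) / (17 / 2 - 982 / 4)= 89.84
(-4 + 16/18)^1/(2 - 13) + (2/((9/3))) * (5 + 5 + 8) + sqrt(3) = 14.01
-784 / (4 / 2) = -392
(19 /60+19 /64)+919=882829 /960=919.61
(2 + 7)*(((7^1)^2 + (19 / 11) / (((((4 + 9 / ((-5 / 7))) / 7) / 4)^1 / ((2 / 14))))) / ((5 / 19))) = 3898287 / 2365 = 1648.32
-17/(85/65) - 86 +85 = -14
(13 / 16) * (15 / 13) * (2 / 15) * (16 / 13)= 2 / 13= 0.15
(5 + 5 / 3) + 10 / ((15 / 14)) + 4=20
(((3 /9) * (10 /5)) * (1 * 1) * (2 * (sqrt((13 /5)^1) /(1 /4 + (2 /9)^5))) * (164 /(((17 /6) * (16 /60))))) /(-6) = -38736144 * sqrt(65) /1006009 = -310.44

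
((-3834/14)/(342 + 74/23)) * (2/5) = -44091/138950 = -0.32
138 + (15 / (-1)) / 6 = 135.50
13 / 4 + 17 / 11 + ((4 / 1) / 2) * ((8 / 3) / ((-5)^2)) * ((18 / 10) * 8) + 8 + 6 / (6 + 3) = 272813 / 16500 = 16.53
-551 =-551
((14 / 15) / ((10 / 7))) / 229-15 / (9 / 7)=-200326 / 17175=-11.66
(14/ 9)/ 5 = 14/ 45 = 0.31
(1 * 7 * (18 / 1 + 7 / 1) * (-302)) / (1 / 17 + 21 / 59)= -26504275 / 208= -127424.40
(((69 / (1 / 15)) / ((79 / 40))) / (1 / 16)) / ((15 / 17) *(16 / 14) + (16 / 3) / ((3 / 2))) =88678800 / 48269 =1837.18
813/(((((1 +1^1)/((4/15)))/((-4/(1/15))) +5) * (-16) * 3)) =-271/78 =-3.47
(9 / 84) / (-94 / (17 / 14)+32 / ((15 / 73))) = 765 / 559216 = 0.00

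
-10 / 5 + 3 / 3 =-1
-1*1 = -1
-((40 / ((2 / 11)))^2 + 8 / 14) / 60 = -806.68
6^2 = 36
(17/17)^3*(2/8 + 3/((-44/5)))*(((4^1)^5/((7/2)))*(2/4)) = -1024/77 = -13.30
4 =4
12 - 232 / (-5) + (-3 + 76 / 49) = 13953 / 245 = 56.95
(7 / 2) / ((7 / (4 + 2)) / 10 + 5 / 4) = 105 / 41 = 2.56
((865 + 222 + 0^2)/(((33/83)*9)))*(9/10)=90221/330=273.40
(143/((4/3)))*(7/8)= 3003/32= 93.84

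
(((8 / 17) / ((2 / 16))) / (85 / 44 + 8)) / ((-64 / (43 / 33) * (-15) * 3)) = 172 / 1002915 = 0.00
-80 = -80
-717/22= -32.59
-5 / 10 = -1 / 2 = -0.50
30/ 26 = 1.15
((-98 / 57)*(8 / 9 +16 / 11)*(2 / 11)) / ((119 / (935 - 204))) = -279328 / 62073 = -4.50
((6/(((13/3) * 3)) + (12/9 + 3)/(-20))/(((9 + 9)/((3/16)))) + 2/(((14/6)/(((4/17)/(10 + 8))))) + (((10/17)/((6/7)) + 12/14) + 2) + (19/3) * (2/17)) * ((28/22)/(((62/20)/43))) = 1648462147/21703968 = 75.95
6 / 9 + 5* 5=77 / 3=25.67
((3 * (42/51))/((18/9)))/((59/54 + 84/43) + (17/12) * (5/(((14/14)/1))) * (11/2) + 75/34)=195048/6980629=0.03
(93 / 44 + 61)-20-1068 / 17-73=-69347 / 748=-92.71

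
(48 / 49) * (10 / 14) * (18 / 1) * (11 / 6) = 7920 / 343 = 23.09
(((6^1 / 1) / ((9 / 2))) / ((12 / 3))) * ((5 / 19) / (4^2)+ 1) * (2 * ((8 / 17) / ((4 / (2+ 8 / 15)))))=103 / 510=0.20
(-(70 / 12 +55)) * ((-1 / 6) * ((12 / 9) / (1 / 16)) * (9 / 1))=5840 / 3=1946.67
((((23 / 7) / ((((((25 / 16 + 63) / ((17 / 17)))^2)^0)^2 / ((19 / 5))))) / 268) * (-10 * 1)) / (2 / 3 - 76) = 1311 / 211988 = 0.01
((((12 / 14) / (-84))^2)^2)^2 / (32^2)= 1 / 8711813351237484544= 0.00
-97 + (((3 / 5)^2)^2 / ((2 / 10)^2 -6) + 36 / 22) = -3908416 / 40975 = -95.39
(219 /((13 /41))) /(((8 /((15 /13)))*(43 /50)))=3367125 /29068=115.84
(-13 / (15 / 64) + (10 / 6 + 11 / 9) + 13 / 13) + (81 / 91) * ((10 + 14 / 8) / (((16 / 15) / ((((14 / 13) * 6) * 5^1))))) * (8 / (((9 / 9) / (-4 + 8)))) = 76699501 / 7605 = 10085.40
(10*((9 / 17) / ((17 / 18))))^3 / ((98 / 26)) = 46.73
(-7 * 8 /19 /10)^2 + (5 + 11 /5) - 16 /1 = -78636 /9025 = -8.71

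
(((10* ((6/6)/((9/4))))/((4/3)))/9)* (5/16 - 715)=-264.70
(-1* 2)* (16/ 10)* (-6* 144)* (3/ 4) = 10368/ 5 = 2073.60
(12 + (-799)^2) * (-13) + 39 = -8299330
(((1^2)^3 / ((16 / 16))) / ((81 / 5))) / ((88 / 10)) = 25 / 3564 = 0.01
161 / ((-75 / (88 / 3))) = -14168 / 225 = -62.97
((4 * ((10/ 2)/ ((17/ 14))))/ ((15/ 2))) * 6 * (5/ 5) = 224/ 17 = 13.18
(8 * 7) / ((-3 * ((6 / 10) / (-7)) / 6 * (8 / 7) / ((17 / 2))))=29155 / 3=9718.33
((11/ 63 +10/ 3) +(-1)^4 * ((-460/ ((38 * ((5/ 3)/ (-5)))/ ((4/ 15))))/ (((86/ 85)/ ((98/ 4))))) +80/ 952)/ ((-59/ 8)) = -32.28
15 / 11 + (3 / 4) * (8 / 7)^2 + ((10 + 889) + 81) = 982.34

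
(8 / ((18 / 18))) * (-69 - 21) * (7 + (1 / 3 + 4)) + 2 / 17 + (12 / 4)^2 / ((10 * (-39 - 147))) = -86005211 / 10540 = -8159.89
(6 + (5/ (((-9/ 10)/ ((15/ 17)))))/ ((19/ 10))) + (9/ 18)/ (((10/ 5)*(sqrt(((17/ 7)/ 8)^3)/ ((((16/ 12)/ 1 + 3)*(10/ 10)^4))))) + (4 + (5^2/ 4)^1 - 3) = 364*sqrt(238)/ 867 + 41357/ 3876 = 17.15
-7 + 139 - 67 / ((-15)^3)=445567 / 3375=132.02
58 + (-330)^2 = 108958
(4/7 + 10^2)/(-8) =-88/7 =-12.57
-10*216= -2160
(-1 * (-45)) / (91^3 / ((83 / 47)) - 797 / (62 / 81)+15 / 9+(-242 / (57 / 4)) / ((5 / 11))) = 21999150 / 208084577899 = 0.00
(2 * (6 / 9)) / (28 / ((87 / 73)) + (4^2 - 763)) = -116 / 62945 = -0.00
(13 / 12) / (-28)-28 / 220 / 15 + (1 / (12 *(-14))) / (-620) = -270203 / 5728800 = -0.05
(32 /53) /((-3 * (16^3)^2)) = -1 /83361792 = -0.00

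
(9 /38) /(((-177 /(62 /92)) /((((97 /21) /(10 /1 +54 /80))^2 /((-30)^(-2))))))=-35001480000 /230348441743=-0.15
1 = 1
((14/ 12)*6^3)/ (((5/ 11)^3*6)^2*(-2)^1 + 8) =111608343/ 3261872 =34.22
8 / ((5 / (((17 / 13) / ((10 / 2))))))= 136 / 325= 0.42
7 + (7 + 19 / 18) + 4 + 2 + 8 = 523 / 18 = 29.06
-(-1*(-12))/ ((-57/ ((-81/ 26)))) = -162/ 247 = -0.66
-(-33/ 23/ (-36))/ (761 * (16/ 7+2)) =-77/ 6301080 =-0.00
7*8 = 56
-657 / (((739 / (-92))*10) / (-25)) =-204.48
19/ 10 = 1.90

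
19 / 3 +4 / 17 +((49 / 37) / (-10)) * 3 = 116453 / 18870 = 6.17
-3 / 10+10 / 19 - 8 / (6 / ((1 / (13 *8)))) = 791 / 3705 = 0.21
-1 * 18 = -18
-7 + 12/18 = -19/3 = -6.33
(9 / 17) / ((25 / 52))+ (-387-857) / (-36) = 136387 / 3825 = 35.66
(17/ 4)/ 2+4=6.12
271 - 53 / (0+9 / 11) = 1856 / 9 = 206.22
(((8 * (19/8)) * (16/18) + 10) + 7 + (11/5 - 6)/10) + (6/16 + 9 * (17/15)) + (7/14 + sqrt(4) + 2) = 87451/1800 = 48.58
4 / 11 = 0.36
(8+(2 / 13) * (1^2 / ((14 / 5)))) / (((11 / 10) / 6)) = 43.94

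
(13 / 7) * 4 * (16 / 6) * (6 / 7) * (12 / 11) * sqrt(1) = 9984 / 539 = 18.52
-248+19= -229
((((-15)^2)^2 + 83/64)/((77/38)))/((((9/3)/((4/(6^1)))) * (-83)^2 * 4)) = 799501/3968064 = 0.20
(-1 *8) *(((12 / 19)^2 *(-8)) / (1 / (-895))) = -8248320 / 361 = -22848.53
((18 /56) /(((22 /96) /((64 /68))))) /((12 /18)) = 1.98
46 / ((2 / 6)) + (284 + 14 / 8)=1695 / 4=423.75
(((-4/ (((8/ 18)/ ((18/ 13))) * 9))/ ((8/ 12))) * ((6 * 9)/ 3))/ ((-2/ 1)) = 243/ 13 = 18.69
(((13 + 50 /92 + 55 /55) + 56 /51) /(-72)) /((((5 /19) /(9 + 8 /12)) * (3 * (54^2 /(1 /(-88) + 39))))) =-13874240059 /390097534464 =-0.04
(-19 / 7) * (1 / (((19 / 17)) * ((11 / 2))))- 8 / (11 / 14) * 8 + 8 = -5690 / 77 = -73.90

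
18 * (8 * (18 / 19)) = 2592 / 19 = 136.42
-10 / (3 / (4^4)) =-2560 / 3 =-853.33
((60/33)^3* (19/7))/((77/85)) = 12920000/717409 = 18.01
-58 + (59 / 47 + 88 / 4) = -1633 / 47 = -34.74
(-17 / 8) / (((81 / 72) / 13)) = -221 / 9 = -24.56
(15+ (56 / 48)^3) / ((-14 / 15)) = -17915 / 1008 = -17.77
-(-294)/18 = 49/3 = 16.33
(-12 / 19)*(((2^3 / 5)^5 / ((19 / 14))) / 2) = -2752512 / 1128125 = -2.44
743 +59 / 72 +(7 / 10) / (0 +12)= 66949 / 90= 743.88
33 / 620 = 0.05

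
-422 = -422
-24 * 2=-48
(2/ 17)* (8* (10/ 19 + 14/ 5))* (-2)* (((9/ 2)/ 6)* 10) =-15168/ 323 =-46.96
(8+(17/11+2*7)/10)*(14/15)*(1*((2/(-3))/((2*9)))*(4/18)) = -14714/200475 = -0.07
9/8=1.12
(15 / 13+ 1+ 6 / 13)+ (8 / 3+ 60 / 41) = 10786 / 1599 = 6.75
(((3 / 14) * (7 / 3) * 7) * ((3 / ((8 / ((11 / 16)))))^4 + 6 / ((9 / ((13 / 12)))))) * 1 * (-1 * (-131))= 1609796941501 / 4831838208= 333.16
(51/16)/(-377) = -51/6032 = -0.01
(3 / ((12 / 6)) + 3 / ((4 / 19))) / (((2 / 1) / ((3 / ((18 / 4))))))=5.25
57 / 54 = 19 / 18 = 1.06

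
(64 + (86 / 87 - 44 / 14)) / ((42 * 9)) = 18832 / 115101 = 0.16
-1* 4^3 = -64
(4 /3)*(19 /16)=19 /12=1.58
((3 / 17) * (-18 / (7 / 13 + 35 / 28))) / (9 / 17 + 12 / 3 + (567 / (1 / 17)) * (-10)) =936 / 50795143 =0.00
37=37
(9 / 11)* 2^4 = 144 / 11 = 13.09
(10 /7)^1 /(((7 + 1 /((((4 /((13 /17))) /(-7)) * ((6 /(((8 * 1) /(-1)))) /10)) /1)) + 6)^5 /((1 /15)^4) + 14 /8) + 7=1179722063568070308193 /168531723366842846479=7.00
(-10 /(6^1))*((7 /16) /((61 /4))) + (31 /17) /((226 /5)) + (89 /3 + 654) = 320447473 /468724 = 683.66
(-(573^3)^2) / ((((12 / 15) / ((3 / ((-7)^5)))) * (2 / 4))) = 530907659291329335 / 33614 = 15794242258919.78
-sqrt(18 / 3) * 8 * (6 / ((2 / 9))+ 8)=-280 * sqrt(6)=-685.86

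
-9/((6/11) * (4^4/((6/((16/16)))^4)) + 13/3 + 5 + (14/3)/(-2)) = -2673/2111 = -1.27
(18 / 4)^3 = 729 / 8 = 91.12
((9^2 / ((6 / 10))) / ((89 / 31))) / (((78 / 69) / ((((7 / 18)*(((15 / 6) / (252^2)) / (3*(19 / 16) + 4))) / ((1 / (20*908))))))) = 1.53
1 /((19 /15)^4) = 50625 /130321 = 0.39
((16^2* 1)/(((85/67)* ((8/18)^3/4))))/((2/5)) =390744/17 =22984.94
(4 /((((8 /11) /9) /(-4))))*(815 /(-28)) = 80685 /14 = 5763.21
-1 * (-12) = 12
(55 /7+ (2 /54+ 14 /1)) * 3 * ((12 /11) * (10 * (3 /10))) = 16552 /77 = 214.96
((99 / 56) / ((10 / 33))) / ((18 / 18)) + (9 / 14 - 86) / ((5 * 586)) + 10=2593251 / 164080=15.80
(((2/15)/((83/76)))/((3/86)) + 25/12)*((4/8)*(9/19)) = 1.32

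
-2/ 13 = -0.15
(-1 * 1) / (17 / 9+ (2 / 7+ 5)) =-63 / 452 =-0.14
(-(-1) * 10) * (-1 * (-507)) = 5070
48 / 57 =16 / 19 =0.84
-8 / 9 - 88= -800 / 9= -88.89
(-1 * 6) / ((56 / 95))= -285 / 28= -10.18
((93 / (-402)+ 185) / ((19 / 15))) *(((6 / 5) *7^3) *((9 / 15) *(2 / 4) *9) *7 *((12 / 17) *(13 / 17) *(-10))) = -2253492576972 / 367897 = -6125335.56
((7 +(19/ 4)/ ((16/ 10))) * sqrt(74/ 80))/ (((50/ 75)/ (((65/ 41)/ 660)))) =377 * sqrt(370)/ 209920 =0.03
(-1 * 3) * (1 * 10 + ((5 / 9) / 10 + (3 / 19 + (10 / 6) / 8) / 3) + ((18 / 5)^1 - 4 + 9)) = -42813 / 760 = -56.33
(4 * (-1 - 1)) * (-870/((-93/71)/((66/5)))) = -2174304/31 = -70138.84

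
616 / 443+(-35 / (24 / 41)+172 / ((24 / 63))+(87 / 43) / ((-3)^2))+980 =209283539 / 152392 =1373.32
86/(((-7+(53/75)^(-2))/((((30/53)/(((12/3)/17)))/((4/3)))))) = -1743435/56152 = -31.05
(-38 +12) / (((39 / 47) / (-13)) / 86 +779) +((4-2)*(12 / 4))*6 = 113248648 / 3148715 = 35.97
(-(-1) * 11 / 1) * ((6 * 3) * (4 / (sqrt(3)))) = 264 * sqrt(3) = 457.26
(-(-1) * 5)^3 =125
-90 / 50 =-9 / 5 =-1.80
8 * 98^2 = 76832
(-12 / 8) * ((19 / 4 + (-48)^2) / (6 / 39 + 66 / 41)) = -1963.67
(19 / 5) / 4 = 0.95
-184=-184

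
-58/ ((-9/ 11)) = 638/ 9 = 70.89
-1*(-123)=123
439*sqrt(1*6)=439*sqrt(6)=1075.33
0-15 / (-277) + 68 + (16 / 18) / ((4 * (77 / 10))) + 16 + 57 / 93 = 504007688 / 5950791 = 84.70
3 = 3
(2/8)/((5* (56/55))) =11/224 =0.05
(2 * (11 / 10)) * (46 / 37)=2.74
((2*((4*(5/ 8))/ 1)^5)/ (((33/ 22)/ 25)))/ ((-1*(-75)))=3125/ 72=43.40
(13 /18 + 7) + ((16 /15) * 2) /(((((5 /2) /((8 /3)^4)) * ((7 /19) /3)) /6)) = 19995919 /9450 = 2115.97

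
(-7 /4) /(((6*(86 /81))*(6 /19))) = -1197 /1376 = -0.87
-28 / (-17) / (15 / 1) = 0.11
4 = 4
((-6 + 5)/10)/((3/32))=-16/15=-1.07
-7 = -7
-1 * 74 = -74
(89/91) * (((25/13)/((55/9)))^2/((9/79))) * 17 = 26893575/1860859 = 14.45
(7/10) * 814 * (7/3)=19943/15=1329.53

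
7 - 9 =-2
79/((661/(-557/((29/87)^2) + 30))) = -393657/661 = -595.55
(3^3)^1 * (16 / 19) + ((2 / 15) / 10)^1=22.75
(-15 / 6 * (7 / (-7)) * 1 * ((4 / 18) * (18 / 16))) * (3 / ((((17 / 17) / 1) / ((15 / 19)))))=225 / 152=1.48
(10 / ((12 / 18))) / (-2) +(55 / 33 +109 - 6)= 583 / 6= 97.17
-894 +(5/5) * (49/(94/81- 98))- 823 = -13472117/7844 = -1717.51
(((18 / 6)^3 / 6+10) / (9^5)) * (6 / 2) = 0.00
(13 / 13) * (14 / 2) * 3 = 21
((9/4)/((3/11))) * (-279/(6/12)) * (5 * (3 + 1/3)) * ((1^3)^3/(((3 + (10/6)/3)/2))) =-690525/16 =-43157.81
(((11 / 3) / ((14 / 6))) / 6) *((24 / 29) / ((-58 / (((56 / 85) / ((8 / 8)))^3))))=-551936 / 516479125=-0.00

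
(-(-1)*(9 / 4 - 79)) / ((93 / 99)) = -10131 / 124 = -81.70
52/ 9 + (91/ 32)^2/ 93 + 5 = 3104011/ 285696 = 10.86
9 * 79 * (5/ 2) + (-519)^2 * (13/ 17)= 7063821/ 34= 207759.44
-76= -76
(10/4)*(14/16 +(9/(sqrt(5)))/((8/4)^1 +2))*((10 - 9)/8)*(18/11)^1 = 315/704 +81*sqrt(5)/352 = 0.96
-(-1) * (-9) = -9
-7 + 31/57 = -368/57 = -6.46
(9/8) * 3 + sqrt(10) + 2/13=sqrt(10) + 367/104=6.69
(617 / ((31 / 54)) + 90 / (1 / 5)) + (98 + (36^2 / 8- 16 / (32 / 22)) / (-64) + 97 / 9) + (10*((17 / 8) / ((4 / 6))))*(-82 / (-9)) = 34312255 / 17856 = 1921.61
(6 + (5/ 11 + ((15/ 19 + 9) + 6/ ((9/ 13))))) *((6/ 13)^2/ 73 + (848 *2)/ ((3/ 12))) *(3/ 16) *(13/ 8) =51490.41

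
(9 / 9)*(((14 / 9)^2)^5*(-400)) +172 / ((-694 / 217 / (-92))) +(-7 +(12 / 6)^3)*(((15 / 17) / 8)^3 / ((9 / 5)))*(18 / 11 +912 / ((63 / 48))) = -3308366946164414071301201 / 117174207209445695232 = -28234.60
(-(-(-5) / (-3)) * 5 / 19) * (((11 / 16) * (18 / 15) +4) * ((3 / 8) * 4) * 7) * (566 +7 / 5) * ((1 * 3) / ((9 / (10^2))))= 95819675 / 228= 420261.73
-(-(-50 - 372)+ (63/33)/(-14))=-9281/22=-421.86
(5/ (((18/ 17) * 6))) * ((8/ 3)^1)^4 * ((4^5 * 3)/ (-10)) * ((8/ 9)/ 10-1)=365428736/ 32805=11139.42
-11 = -11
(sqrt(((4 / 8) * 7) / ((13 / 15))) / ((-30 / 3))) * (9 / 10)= -9 * sqrt(2730) / 2600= -0.18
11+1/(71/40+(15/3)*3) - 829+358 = -308620/671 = -459.94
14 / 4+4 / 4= 9 / 2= 4.50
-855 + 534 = -321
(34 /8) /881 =17 /3524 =0.00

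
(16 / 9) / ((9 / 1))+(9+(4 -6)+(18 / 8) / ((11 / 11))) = 3061 / 324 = 9.45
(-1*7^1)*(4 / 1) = -28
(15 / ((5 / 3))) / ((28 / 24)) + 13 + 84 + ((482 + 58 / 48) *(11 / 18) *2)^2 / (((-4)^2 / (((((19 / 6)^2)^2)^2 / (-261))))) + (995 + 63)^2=629758146445084909433 / 2290741244854272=274914.57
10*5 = 50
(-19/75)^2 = 361/5625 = 0.06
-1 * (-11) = 11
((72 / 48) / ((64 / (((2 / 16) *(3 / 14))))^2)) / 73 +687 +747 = 10757169217563 / 7501512704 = 1434.00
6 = 6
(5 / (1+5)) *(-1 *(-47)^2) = -11045 / 6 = -1840.83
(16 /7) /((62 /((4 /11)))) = 32 /2387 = 0.01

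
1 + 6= 7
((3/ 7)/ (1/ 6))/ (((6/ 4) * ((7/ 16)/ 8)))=1536/ 49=31.35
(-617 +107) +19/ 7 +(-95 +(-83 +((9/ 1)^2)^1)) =-4230/ 7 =-604.29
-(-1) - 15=-14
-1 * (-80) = 80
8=8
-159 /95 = -1.67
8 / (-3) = -8 / 3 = -2.67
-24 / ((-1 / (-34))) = -816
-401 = -401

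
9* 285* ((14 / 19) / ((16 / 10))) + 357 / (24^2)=226919 / 192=1181.87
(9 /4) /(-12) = -3 /16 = -0.19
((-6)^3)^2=46656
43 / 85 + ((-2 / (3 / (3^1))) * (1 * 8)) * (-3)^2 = -12197 / 85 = -143.49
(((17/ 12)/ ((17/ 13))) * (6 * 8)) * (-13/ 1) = -676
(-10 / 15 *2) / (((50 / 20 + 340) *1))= -8 / 2055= -0.00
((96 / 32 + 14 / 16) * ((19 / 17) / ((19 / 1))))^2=961 / 18496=0.05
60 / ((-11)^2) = 0.50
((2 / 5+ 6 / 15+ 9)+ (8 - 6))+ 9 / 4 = 281 / 20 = 14.05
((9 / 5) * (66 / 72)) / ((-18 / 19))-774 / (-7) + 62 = 143497 / 840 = 170.83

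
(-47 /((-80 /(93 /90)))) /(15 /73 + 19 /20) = 106361 /202440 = 0.53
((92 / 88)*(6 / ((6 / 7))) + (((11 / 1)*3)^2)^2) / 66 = 26090423 / 1452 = 17968.61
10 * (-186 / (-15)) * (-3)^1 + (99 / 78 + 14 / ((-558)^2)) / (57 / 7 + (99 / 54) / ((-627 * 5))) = -4074834125872 / 10958447331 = -371.84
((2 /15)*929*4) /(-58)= -3716 /435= -8.54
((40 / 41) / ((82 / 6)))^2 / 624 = 0.00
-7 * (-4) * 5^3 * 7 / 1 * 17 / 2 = 208250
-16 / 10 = -8 / 5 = -1.60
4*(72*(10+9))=5472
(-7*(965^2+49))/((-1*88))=74078.61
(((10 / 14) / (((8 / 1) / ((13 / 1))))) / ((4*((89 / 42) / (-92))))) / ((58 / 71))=-318435 / 20648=-15.42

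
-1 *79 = -79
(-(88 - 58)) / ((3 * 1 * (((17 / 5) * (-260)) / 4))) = 10 / 221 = 0.05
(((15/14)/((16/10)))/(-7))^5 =-0.00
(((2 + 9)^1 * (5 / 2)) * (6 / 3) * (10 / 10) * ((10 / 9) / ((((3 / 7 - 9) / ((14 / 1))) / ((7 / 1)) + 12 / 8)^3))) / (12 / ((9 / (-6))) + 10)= 88777935400 / 8188678881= 10.84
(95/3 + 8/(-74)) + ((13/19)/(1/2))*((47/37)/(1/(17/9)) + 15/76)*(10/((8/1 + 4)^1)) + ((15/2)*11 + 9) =181790597/1442556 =126.02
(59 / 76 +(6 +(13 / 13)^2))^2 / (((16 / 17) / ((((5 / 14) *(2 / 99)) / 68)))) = 194045 / 28464128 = 0.01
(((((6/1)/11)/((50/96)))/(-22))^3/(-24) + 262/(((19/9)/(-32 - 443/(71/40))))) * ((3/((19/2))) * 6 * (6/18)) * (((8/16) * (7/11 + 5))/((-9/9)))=485421626006097567552/7804307498453125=62199.19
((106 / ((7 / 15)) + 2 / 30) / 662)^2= 569156449 / 4831640100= 0.12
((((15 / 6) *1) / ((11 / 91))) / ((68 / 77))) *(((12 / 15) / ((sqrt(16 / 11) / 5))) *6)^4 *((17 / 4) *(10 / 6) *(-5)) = -130067437.50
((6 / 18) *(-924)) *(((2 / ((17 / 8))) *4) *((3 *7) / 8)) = -51744 / 17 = -3043.76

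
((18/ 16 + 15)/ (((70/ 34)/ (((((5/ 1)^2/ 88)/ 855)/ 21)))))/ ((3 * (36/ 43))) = 31433/ 637072128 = 0.00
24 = 24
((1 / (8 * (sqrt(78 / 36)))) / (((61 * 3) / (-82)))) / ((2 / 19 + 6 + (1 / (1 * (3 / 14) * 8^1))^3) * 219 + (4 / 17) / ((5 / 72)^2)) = -15891600 * sqrt(78) / 5271882959837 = -0.00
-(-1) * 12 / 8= 3 / 2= 1.50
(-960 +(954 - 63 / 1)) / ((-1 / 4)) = 276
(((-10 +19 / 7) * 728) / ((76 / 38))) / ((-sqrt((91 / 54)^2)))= 11016 / 7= 1573.71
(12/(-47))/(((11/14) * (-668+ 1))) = 168/344839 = 0.00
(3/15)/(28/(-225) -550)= -45/123778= -0.00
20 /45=4 /9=0.44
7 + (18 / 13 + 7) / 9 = 928 / 117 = 7.93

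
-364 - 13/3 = -1105/3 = -368.33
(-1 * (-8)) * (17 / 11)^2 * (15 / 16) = 4335 / 242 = 17.91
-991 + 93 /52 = -51439 /52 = -989.21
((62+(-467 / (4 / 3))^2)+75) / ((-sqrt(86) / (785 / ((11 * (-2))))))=1542519505 * sqrt(86) / 30272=472540.22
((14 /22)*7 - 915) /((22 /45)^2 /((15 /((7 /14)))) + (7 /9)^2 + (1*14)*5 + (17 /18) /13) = -12.88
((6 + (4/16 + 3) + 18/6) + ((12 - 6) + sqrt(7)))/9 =sqrt(7)/9 + 73/36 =2.32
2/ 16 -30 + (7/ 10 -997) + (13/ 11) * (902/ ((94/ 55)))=-756609/ 1880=-402.45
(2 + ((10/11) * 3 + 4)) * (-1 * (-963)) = 92448/11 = 8404.36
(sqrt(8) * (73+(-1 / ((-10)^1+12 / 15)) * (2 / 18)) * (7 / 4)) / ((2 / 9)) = 211589 * sqrt(2) / 184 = 1626.26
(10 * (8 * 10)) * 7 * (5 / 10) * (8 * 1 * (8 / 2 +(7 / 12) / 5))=276640 / 3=92213.33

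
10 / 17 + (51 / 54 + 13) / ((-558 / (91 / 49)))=647609 / 1195236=0.54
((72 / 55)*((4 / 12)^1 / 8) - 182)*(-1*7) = 70049 / 55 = 1273.62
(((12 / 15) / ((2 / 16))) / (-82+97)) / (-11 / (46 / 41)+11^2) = 1472 / 383625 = 0.00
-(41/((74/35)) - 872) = 63093/74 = 852.61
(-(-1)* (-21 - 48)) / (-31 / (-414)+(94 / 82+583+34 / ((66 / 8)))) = -12883266 / 109851769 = -0.12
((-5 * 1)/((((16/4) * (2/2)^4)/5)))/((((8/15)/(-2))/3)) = 1125/16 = 70.31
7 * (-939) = -6573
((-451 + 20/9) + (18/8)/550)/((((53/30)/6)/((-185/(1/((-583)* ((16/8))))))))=-328771603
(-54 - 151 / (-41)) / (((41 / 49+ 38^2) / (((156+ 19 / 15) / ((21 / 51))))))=-579127423 / 43540155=-13.30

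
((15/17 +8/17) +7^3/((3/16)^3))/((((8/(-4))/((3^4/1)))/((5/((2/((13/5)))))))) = -13698404.16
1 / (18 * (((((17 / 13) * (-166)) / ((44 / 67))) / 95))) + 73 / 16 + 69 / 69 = 75506777 / 13613328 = 5.55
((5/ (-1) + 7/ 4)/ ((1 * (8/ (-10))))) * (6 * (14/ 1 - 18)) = -97.50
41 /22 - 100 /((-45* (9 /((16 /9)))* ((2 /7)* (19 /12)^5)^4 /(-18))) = 1.74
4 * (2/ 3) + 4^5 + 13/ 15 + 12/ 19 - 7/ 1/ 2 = 584059/ 570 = 1024.66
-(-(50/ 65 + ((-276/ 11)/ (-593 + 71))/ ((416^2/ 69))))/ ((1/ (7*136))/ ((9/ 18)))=2526747111/ 6900608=366.16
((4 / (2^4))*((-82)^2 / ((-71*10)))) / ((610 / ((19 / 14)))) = -0.01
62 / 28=31 / 14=2.21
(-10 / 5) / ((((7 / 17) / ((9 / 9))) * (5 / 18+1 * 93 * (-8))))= 612 / 93709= 0.01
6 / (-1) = -6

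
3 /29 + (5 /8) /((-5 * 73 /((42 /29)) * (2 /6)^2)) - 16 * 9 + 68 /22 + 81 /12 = -6244547 /46574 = -134.08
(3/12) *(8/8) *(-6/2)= -0.75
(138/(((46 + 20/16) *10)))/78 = 46/12285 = 0.00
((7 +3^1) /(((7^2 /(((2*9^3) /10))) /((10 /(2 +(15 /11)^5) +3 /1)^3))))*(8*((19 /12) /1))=43129622339076755817972 /1264887389776078333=34097.60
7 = 7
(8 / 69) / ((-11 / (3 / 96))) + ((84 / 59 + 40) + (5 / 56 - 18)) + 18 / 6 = 66486815 / 2507736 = 26.51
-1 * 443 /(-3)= 443 /3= 147.67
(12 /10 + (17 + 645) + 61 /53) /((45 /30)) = 352106 /795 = 442.90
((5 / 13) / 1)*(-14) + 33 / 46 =-4.67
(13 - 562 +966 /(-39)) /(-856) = 7459 /11128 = 0.67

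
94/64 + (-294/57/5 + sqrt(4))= 2.44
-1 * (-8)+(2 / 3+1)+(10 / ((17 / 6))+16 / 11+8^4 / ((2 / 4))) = 4603931 / 561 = 8206.65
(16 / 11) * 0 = 0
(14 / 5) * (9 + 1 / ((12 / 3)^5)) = 64519 / 2560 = 25.20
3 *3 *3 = 27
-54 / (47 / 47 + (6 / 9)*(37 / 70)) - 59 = -7024 / 71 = -98.93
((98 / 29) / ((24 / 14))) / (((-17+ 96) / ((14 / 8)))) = 2401 / 54984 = 0.04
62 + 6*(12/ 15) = 334/ 5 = 66.80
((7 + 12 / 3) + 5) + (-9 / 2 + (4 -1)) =14.50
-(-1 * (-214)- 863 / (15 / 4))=242 / 15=16.13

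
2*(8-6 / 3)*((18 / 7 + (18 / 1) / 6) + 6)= 972 / 7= 138.86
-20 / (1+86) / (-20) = 1 / 87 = 0.01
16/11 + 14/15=394/165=2.39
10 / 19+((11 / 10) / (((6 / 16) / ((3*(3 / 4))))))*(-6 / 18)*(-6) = 1304 / 95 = 13.73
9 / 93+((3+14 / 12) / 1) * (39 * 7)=70531 / 62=1137.60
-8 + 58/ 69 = -494/ 69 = -7.16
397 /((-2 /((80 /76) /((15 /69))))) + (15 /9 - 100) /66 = -3621481 /3762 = -962.65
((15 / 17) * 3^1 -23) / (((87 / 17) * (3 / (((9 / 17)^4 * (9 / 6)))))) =-378351 / 2422109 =-0.16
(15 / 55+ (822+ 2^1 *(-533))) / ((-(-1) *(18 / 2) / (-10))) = 26810 / 99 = 270.81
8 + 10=18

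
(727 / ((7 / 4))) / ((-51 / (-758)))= 2204264 / 357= 6174.41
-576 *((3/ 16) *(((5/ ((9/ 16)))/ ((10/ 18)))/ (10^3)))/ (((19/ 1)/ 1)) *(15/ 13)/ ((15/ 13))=-216/ 2375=-0.09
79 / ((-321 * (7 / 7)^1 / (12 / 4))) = -79 / 107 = -0.74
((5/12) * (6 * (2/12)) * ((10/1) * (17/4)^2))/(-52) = -7225/4992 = -1.45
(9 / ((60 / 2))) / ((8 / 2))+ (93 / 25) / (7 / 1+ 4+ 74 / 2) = 0.15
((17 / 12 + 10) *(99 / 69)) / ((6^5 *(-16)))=-1507 / 11446272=-0.00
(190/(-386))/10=-19/386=-0.05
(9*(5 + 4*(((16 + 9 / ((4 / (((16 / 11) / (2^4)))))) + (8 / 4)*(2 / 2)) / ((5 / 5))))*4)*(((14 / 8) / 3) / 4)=4494 / 11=408.55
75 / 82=0.91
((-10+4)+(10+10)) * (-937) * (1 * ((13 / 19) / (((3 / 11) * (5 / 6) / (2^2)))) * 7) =-105048944 / 95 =-1105778.36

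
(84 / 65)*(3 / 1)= 252 / 65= 3.88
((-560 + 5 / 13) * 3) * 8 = -174600 / 13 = -13430.77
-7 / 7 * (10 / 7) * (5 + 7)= -120 / 7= -17.14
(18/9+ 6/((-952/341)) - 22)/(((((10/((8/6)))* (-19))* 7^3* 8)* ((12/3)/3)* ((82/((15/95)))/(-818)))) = -12936261/193322373440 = -0.00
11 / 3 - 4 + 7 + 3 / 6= 43 / 6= 7.17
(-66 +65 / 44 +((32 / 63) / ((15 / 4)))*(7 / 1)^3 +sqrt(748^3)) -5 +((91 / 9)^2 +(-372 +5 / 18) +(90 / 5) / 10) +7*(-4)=-1136029 / 3564 +1496*sqrt(187)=20138.74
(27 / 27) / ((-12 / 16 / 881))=-3524 / 3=-1174.67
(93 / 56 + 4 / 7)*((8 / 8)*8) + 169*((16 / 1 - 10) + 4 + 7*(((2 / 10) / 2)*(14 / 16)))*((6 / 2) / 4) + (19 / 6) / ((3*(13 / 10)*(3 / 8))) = 1073340851 / 786240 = 1365.16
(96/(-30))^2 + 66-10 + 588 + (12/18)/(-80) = 392539/600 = 654.23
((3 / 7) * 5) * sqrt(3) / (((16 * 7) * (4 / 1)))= 15 * sqrt(3) / 3136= 0.01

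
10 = 10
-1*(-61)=61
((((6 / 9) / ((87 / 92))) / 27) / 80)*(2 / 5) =23 / 176175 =0.00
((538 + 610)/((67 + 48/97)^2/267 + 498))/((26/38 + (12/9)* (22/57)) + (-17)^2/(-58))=-28603601698392/48560285631287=-0.59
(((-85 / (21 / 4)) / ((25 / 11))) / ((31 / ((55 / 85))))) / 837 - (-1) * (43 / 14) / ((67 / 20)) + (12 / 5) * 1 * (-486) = -212744000206 / 182537145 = -1165.48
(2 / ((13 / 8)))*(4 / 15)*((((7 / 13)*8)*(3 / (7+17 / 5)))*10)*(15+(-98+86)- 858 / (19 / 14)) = -107116800 / 41743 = -2566.10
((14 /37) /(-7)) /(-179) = 2 /6623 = 0.00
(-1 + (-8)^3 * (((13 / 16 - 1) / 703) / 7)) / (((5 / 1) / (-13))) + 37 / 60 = 934777 / 295260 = 3.17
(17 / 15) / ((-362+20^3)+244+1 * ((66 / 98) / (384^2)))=13647872 / 94916935735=0.00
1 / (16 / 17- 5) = -17 / 69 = -0.25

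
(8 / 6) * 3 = 4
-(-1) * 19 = 19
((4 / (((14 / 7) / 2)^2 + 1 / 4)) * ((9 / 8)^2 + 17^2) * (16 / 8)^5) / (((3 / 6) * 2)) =148616 / 5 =29723.20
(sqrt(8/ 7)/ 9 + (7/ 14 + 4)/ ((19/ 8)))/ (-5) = -36/ 95 - 2 * sqrt(14)/ 315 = -0.40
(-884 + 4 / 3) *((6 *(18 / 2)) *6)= -285984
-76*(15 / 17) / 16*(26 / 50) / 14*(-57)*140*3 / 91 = 9747 / 238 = 40.95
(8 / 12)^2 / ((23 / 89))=356 / 207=1.72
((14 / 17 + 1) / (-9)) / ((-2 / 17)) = 31 / 18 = 1.72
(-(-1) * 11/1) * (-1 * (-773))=8503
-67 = -67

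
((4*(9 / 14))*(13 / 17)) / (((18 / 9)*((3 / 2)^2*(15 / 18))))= 312 / 595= 0.52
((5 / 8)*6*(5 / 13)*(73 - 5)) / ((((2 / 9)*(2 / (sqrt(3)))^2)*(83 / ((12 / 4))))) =103275 / 8632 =11.96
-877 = -877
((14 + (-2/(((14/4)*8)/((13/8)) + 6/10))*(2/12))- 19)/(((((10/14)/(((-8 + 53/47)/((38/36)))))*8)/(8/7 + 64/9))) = 7712900/163419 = 47.20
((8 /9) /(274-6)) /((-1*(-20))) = 0.00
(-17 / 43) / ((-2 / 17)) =289 / 86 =3.36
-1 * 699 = -699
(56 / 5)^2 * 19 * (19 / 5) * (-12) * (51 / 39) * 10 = -461895168 / 325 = -1421215.90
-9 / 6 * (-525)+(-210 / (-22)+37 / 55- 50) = 747.72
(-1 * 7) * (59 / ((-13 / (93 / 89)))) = 38409 / 1157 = 33.20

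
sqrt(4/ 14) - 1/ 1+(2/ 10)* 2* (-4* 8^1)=-69/ 5+sqrt(14)/ 7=-13.27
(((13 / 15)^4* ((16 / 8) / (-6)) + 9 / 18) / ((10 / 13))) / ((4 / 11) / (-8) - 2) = -13549679 / 68343750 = -0.20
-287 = -287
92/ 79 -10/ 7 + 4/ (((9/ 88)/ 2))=387998/ 4977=77.96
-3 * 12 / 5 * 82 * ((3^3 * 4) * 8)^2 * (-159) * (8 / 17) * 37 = 103712875020288 / 85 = 1220151470826.92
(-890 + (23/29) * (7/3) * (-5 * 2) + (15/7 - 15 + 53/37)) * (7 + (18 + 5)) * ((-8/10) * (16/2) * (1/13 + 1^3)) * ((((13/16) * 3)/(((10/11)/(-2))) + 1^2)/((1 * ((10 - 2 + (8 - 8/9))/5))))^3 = -642359015541539253/1122819063808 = -572094.86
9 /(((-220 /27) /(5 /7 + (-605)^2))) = -31130487 /77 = -404292.04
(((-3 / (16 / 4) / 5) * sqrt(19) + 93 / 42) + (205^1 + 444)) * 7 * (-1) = -9117 / 2 + 21 * sqrt(19) / 20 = -4553.92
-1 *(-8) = 8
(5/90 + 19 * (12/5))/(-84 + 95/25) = -4109/7218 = -0.57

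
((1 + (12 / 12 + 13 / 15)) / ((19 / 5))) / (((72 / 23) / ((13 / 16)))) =12857 / 65664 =0.20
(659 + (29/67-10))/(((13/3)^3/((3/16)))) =440559/294398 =1.50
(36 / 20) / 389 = 9 / 1945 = 0.00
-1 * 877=-877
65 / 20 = 13 / 4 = 3.25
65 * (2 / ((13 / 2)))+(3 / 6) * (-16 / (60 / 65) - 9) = 41 / 6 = 6.83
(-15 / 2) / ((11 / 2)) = -15 / 11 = -1.36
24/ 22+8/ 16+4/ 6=149/ 66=2.26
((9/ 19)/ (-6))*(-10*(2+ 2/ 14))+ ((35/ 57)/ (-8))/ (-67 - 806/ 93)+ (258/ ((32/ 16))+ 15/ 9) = 95905511/ 724584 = 132.36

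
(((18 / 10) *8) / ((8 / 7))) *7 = 441 / 5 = 88.20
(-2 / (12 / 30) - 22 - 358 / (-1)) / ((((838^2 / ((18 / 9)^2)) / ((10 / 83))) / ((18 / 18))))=3310 / 14571563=0.00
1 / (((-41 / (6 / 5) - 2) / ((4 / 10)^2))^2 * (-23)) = -576 / 676904375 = -0.00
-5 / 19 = -0.26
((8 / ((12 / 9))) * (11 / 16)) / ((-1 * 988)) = -33 / 7904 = -0.00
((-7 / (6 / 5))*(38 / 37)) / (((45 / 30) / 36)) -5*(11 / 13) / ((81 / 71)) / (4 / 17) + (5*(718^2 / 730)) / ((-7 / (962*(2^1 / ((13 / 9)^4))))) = -3002673140116483 / 13458531996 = -223105.55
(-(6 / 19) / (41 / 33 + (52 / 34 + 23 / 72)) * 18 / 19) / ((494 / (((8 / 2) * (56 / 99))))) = -1645056 / 3711219707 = -0.00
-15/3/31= -5/31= -0.16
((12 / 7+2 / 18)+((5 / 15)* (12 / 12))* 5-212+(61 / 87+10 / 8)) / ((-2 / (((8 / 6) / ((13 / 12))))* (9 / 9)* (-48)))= -1509517 / 570024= -2.65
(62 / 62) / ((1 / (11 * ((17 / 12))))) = 187 / 12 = 15.58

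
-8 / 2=-4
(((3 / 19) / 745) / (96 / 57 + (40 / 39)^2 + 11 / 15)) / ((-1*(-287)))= 4563 / 21438075449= 0.00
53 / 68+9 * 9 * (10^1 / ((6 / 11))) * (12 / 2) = 605933 / 68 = 8910.78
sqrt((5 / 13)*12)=2*sqrt(195) / 13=2.15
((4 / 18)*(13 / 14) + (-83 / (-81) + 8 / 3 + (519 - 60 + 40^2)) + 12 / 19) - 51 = 21680978 / 10773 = 2012.53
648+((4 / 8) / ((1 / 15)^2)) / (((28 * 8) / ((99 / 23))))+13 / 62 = 207744253 / 319424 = 650.37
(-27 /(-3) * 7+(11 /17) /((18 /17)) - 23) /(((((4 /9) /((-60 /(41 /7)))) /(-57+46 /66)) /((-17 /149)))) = -404063905 /67199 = -6012.95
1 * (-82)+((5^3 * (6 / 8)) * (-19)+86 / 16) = -14863 / 8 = -1857.88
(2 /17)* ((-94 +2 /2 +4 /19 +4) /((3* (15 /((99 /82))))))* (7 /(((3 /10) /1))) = -259798 /39729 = -6.54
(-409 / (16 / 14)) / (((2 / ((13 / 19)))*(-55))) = 37219 / 16720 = 2.23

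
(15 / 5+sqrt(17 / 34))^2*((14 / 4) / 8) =21*sqrt(2) / 16+133 / 32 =6.01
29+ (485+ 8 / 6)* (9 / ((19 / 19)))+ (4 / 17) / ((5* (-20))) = 1872549 / 425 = 4406.00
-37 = -37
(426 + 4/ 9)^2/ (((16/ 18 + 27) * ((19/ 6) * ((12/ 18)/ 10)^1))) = 7752760/ 251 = 30887.49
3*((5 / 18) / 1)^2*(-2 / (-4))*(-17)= -425 / 216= -1.97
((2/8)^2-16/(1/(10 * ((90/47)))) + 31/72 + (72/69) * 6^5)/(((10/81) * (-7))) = -10939096647/1210720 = -9035.20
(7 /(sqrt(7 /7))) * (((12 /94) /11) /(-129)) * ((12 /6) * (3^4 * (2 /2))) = -2268 /22231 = -0.10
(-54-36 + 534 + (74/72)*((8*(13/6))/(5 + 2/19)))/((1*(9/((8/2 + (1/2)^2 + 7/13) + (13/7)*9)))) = 1069.14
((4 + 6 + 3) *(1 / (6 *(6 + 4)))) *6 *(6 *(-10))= -78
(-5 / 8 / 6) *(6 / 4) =-5 / 32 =-0.16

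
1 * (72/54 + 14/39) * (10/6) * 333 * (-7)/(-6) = 14245/13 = 1095.77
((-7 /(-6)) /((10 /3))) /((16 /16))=7 /20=0.35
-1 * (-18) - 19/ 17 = 287/ 17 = 16.88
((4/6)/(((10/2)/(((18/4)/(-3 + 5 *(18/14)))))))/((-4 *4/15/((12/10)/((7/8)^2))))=-9/35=-0.26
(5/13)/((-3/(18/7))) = -30/91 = -0.33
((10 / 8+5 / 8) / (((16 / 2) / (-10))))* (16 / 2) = -75 / 4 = -18.75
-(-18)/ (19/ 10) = 180/ 19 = 9.47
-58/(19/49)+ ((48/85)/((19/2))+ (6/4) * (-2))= -246319/1615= -152.52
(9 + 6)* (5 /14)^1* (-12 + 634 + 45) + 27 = 50403 /14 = 3600.21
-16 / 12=-4 / 3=-1.33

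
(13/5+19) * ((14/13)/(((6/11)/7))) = 298.52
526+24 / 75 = 13158 / 25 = 526.32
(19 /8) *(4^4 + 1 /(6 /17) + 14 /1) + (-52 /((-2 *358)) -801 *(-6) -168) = 45417757 /8592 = 5286.05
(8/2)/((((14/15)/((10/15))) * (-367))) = -20/2569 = -0.01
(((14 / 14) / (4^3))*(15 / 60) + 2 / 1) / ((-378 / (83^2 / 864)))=-130891 / 3096576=-0.04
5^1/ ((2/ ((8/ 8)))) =5/ 2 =2.50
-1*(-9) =9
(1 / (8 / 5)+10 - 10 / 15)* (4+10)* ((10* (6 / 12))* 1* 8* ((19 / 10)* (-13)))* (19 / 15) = -7851389 / 45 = -174475.31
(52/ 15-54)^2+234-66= 612364/ 225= 2721.62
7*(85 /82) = 595 /82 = 7.26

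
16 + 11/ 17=283/ 17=16.65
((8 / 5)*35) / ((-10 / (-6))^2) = 504 / 25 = 20.16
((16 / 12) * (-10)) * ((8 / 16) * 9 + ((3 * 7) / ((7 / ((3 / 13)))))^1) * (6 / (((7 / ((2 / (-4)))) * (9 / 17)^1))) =5100 / 91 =56.04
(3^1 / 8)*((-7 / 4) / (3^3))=-7 / 288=-0.02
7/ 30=0.23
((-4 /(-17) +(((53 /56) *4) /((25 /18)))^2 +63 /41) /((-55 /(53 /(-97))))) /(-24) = -2602427041 /683273456250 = -0.00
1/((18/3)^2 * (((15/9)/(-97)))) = -97/60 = -1.62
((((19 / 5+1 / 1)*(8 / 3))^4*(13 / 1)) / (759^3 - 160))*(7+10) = 3707764736 / 273278324375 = 0.01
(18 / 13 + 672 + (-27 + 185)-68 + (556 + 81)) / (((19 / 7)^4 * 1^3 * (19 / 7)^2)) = 2141800045 / 611596453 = 3.50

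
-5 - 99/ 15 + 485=2367/ 5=473.40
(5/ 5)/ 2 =1/ 2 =0.50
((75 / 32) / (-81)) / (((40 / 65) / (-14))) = 2275 / 3456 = 0.66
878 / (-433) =-878 / 433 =-2.03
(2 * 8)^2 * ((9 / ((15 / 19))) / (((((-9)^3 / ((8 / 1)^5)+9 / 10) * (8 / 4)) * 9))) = 4194304 / 22707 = 184.71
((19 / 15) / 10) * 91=1729 / 150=11.53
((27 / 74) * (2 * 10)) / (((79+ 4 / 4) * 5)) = 27 / 1480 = 0.02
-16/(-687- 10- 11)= 4/177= 0.02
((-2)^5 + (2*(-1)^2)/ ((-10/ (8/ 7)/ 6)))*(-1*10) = 2336/ 7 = 333.71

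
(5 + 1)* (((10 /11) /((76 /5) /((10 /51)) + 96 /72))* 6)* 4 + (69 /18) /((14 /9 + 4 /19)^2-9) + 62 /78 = 1.80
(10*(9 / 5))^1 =18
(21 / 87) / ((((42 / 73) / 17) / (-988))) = -613054 / 87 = -7046.60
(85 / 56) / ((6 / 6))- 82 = -4507 / 56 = -80.48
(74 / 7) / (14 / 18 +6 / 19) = 12654 / 1309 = 9.67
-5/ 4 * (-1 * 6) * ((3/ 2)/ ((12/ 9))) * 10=675/ 8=84.38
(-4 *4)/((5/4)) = -64/5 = -12.80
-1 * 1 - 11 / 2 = -13 / 2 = -6.50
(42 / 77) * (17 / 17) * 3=18 / 11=1.64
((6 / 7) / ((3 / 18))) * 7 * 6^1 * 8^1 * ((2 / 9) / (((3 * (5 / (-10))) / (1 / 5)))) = -256 / 5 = -51.20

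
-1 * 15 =-15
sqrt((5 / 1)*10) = 7.07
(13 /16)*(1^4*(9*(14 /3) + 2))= 143 /4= 35.75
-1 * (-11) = 11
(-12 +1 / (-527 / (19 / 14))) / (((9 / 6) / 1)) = -88555 / 11067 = -8.00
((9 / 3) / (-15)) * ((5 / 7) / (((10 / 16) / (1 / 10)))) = -0.02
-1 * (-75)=75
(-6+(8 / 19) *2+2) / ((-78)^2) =-5 / 9633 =-0.00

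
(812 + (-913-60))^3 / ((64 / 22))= -45906091 / 32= -1434565.34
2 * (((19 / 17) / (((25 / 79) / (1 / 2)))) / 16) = 1501 / 6800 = 0.22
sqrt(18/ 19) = 0.97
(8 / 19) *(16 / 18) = 64 / 171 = 0.37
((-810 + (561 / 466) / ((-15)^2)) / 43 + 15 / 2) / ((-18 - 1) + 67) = -8518969 / 36068400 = -0.24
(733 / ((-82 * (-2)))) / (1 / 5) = 3665 / 164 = 22.35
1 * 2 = 2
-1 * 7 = -7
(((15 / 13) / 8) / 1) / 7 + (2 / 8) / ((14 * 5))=11 / 455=0.02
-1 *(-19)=19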